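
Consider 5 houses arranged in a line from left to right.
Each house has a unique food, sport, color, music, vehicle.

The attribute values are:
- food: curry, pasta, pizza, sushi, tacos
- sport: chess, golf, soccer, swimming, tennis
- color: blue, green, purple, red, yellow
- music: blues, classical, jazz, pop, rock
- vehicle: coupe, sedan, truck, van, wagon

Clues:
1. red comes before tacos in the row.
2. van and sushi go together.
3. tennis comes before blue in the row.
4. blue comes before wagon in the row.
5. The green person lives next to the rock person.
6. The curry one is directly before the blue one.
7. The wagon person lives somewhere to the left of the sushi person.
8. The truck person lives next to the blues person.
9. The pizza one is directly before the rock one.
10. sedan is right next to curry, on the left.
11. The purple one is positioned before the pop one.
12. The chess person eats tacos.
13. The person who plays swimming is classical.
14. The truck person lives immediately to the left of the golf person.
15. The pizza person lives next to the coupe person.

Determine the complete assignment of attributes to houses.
Solution:

House | Food | Sport | Color | Music | Vehicle
----------------------------------------------
  1   | pizza | swimming | green | classical | sedan
  2   | curry | tennis | red | rock | coupe
  3   | tacos | chess | blue | jazz | truck
  4   | pasta | golf | purple | blues | wagon
  5   | sushi | soccer | yellow | pop | van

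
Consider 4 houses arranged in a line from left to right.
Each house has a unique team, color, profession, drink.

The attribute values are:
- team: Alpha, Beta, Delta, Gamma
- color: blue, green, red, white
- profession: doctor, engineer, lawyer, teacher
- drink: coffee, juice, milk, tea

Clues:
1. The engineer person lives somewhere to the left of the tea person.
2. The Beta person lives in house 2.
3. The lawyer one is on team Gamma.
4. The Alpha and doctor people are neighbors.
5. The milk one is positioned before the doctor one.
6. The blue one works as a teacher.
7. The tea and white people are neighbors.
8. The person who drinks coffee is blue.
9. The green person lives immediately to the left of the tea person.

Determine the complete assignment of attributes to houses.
Solution:

House | Team | Color | Profession | Drink
-----------------------------------------
  1   | Alpha | green | engineer | milk
  2   | Beta | red | doctor | tea
  3   | Gamma | white | lawyer | juice
  4   | Delta | blue | teacher | coffee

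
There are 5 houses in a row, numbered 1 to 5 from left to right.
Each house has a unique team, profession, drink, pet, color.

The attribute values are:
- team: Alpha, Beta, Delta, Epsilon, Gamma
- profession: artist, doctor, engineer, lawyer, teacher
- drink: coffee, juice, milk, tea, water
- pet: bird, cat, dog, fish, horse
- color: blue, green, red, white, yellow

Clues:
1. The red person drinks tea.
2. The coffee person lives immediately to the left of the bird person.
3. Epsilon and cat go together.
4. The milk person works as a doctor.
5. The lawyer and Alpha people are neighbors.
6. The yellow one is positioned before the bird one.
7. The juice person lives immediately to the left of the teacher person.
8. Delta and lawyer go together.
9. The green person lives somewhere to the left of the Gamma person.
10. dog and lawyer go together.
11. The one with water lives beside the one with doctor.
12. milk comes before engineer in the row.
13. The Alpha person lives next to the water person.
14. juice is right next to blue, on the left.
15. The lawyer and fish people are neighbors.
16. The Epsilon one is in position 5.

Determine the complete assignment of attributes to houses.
Solution:

House | Team | Profession | Drink | Pet | Color
-----------------------------------------------
  1   | Delta | lawyer | juice | dog | yellow
  2   | Alpha | teacher | coffee | fish | blue
  3   | Beta | artist | water | bird | green
  4   | Gamma | doctor | milk | horse | white
  5   | Epsilon | engineer | tea | cat | red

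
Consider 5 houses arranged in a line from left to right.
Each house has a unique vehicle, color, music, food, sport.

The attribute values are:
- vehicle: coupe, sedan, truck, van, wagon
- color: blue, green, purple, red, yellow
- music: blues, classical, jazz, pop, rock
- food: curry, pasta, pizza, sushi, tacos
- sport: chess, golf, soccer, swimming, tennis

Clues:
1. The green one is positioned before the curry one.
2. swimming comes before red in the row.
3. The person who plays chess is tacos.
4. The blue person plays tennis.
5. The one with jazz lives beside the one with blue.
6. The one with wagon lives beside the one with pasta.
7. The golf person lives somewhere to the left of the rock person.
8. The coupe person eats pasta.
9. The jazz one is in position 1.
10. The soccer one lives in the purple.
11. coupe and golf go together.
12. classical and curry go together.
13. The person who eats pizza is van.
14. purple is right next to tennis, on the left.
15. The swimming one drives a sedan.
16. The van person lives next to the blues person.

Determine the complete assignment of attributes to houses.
Solution:

House | Vehicle | Color | Music | Food | Sport
----------------------------------------------
  1   | van | purple | jazz | pizza | soccer
  2   | wagon | blue | blues | sushi | tennis
  3   | coupe | green | pop | pasta | golf
  4   | sedan | yellow | classical | curry | swimming
  5   | truck | red | rock | tacos | chess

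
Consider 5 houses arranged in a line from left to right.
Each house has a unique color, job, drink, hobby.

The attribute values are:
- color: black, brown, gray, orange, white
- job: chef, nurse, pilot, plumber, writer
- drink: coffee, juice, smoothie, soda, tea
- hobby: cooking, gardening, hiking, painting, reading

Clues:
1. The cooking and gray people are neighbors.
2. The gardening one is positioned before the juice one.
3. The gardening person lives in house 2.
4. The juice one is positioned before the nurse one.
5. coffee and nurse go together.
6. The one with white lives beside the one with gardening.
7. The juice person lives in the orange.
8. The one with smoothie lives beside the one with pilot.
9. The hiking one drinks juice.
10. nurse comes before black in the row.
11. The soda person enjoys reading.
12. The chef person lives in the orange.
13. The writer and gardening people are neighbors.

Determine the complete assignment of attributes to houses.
Solution:

House | Color | Job | Drink | Hobby
-----------------------------------
  1   | white | writer | smoothie | cooking
  2   | gray | pilot | tea | gardening
  3   | orange | chef | juice | hiking
  4   | brown | nurse | coffee | painting
  5   | black | plumber | soda | reading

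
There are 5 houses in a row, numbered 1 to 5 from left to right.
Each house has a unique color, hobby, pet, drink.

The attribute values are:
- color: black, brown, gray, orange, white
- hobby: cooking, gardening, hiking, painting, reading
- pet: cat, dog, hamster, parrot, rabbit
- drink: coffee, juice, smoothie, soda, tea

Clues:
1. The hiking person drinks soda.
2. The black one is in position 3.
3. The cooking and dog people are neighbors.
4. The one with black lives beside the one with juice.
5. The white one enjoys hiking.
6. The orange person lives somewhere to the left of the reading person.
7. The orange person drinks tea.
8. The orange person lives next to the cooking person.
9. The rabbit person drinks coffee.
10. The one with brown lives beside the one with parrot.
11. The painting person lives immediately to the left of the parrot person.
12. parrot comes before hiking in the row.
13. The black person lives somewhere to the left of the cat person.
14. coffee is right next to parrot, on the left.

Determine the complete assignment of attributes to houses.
Solution:

House | Color | Hobby | Pet | Drink
-----------------------------------
  1   | brown | painting | rabbit | coffee
  2   | orange | gardening | parrot | tea
  3   | black | cooking | hamster | smoothie
  4   | gray | reading | dog | juice
  5   | white | hiking | cat | soda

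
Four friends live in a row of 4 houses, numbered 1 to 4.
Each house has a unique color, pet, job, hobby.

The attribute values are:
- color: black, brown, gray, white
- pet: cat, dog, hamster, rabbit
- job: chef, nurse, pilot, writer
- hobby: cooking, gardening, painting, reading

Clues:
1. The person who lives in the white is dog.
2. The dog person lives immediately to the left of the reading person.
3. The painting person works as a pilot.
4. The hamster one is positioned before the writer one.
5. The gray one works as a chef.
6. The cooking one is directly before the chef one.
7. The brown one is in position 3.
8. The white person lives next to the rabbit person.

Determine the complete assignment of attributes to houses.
Solution:

House | Color | Pet | Job | Hobby
---------------------------------
  1   | white | dog | nurse | cooking
  2   | gray | rabbit | chef | reading
  3   | brown | hamster | pilot | painting
  4   | black | cat | writer | gardening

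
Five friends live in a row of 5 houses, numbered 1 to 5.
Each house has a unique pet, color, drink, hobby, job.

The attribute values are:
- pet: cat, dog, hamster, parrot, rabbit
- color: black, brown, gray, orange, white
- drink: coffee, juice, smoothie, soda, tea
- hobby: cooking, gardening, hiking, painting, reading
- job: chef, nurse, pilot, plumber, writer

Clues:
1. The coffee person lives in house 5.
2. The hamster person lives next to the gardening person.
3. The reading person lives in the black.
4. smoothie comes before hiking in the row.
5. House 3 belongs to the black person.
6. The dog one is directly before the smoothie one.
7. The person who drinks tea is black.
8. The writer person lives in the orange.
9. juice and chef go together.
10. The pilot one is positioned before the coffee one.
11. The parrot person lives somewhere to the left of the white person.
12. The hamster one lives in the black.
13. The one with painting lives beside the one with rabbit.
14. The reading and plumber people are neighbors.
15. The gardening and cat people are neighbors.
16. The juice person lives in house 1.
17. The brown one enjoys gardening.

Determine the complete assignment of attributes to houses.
Solution:

House | Pet | Color | Drink | Hobby | Job
-----------------------------------------
  1   | dog | gray | juice | painting | chef
  2   | rabbit | orange | smoothie | cooking | writer
  3   | hamster | black | tea | reading | pilot
  4   | parrot | brown | soda | gardening | plumber
  5   | cat | white | coffee | hiking | nurse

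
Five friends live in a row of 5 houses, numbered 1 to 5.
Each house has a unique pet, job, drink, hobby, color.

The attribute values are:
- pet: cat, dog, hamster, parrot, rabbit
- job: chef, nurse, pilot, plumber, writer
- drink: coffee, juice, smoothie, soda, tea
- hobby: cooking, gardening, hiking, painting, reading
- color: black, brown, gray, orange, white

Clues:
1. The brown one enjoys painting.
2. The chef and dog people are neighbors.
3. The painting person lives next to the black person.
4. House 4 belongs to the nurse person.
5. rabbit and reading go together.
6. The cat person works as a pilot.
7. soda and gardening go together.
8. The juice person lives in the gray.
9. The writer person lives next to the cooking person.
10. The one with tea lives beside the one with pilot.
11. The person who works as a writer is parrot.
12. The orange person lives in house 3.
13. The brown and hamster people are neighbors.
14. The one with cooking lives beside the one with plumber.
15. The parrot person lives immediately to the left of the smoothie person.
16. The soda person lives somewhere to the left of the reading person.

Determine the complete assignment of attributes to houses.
Solution:

House | Pet | Job | Drink | Hobby | Color
-----------------------------------------
  1   | parrot | writer | coffee | painting | brown
  2   | hamster | chef | smoothie | cooking | black
  3   | dog | plumber | soda | gardening | orange
  4   | rabbit | nurse | tea | reading | white
  5   | cat | pilot | juice | hiking | gray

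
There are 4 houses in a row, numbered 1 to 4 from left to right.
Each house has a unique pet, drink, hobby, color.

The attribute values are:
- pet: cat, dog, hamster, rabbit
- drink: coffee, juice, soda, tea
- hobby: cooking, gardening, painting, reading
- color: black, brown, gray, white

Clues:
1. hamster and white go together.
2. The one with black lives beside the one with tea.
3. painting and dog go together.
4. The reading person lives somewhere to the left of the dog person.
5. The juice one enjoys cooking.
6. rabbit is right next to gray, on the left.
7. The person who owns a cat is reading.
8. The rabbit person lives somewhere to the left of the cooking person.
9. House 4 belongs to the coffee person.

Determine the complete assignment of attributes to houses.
Solution:

House | Pet | Drink | Hobby | Color
-----------------------------------
  1   | rabbit | soda | gardening | black
  2   | cat | tea | reading | gray
  3   | hamster | juice | cooking | white
  4   | dog | coffee | painting | brown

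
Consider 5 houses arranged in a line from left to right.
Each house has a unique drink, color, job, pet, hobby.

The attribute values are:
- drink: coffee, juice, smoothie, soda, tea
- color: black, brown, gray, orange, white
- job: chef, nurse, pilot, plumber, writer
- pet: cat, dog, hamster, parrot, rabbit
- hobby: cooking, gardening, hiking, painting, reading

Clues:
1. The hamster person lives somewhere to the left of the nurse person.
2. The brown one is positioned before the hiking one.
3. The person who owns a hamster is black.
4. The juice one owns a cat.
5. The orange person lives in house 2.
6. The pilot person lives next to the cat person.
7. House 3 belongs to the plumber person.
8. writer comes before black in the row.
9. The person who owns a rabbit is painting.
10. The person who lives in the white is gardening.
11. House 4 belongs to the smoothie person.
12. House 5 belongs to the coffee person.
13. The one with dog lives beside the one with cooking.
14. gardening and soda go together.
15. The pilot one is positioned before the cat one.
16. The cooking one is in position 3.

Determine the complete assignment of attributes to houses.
Solution:

House | Drink | Color | Job | Pet | Hobby
-----------------------------------------
  1   | soda | white | writer | parrot | gardening
  2   | tea | orange | pilot | dog | reading
  3   | juice | brown | plumber | cat | cooking
  4   | smoothie | black | chef | hamster | hiking
  5   | coffee | gray | nurse | rabbit | painting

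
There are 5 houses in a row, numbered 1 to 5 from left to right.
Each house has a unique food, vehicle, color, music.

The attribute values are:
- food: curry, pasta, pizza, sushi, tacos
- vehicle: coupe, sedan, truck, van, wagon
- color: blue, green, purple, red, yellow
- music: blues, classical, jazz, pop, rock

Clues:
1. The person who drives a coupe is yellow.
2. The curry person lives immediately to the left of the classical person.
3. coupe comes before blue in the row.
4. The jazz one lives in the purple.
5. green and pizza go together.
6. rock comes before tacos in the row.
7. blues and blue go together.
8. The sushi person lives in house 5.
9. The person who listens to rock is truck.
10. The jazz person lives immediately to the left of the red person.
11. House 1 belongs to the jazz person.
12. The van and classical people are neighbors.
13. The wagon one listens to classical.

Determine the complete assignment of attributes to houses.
Solution:

House | Food | Vehicle | Color | Music
--------------------------------------
  1   | curry | van | purple | jazz
  2   | pasta | wagon | red | classical
  3   | pizza | truck | green | rock
  4   | tacos | coupe | yellow | pop
  5   | sushi | sedan | blue | blues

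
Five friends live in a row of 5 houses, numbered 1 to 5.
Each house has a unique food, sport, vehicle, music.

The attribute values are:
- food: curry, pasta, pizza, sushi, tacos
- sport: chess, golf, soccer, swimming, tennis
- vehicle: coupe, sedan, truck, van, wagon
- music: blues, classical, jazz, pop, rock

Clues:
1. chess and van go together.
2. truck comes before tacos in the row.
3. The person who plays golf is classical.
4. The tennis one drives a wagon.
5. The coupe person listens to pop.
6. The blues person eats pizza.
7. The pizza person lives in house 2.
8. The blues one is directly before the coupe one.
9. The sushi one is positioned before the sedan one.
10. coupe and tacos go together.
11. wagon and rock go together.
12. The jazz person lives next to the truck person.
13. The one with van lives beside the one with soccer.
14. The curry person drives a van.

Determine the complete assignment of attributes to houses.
Solution:

House | Food | Sport | Vehicle | Music
--------------------------------------
  1   | curry | chess | van | jazz
  2   | pizza | soccer | truck | blues
  3   | tacos | swimming | coupe | pop
  4   | sushi | tennis | wagon | rock
  5   | pasta | golf | sedan | classical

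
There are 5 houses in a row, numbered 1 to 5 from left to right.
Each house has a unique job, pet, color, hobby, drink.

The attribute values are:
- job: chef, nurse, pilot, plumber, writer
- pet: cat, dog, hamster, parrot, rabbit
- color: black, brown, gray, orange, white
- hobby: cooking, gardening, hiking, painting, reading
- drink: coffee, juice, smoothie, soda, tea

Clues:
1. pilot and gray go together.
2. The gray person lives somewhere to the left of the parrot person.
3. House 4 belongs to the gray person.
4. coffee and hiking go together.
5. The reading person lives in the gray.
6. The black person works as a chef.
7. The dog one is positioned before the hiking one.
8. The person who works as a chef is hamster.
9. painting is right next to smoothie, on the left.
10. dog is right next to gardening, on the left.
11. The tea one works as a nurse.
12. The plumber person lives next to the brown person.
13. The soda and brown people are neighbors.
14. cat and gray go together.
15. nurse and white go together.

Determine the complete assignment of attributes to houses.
Solution:

House | Job | Pet | Color | Hobby | Drink
-----------------------------------------
  1   | plumber | dog | orange | painting | soda
  2   | writer | rabbit | brown | gardening | smoothie
  3   | chef | hamster | black | hiking | coffee
  4   | pilot | cat | gray | reading | juice
  5   | nurse | parrot | white | cooking | tea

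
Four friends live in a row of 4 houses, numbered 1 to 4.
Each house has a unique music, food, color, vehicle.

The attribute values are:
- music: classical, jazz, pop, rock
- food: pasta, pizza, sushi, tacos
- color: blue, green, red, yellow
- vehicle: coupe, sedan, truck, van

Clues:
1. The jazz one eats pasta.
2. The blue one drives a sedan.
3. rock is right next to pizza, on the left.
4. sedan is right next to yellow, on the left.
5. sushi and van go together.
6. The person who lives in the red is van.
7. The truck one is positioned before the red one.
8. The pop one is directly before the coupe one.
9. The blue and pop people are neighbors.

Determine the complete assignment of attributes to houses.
Solution:

House | Music | Food | Color | Vehicle
--------------------------------------
  1   | rock | tacos | blue | sedan
  2   | pop | pizza | yellow | truck
  3   | jazz | pasta | green | coupe
  4   | classical | sushi | red | van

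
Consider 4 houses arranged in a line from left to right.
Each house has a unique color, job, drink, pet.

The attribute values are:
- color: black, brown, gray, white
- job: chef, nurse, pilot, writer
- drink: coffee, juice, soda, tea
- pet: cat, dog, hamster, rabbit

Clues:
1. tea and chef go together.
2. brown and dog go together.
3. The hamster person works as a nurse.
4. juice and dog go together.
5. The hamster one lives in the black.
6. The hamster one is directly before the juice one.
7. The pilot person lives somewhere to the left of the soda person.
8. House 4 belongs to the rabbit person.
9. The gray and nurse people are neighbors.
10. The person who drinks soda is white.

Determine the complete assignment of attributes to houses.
Solution:

House | Color | Job | Drink | Pet
---------------------------------
  1   | gray | chef | tea | cat
  2   | black | nurse | coffee | hamster
  3   | brown | pilot | juice | dog
  4   | white | writer | soda | rabbit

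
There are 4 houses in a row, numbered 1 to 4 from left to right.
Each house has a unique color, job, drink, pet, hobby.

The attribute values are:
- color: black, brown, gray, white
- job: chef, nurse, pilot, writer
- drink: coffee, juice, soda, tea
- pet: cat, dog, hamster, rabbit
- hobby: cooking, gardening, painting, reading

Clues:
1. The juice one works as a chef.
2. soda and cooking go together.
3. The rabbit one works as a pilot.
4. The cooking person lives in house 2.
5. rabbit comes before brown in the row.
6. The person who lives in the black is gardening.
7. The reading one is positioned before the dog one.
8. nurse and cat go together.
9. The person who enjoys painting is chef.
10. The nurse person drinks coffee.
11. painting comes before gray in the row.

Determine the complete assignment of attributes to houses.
Solution:

House | Color | Job | Drink | Pet | Hobby
-----------------------------------------
  1   | white | chef | juice | hamster | painting
  2   | gray | pilot | soda | rabbit | cooking
  3   | brown | nurse | coffee | cat | reading
  4   | black | writer | tea | dog | gardening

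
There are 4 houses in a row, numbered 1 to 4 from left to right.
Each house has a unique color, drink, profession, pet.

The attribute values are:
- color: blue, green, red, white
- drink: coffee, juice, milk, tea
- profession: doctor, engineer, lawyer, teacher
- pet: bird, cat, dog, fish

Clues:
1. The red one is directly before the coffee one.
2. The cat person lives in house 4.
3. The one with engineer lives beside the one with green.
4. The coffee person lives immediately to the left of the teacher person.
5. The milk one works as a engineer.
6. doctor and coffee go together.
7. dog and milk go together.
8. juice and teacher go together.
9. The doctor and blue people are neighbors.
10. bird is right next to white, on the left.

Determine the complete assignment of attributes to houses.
Solution:

House | Color | Drink | Profession | Pet
----------------------------------------
  1   | red | milk | engineer | dog
  2   | green | coffee | doctor | fish
  3   | blue | juice | teacher | bird
  4   | white | tea | lawyer | cat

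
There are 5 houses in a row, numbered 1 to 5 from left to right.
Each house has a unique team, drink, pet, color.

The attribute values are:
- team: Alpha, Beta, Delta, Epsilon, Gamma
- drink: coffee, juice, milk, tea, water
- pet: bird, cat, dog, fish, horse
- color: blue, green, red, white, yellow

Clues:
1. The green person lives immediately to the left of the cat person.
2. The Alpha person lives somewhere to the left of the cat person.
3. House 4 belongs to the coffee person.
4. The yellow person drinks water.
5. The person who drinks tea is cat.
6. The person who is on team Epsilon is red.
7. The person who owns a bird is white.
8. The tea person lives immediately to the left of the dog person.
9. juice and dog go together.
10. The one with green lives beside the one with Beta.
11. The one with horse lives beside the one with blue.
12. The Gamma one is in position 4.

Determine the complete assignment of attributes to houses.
Solution:

House | Team | Drink | Pet | Color
----------------------------------
  1   | Alpha | milk | horse | green
  2   | Beta | tea | cat | blue
  3   | Epsilon | juice | dog | red
  4   | Gamma | coffee | bird | white
  5   | Delta | water | fish | yellow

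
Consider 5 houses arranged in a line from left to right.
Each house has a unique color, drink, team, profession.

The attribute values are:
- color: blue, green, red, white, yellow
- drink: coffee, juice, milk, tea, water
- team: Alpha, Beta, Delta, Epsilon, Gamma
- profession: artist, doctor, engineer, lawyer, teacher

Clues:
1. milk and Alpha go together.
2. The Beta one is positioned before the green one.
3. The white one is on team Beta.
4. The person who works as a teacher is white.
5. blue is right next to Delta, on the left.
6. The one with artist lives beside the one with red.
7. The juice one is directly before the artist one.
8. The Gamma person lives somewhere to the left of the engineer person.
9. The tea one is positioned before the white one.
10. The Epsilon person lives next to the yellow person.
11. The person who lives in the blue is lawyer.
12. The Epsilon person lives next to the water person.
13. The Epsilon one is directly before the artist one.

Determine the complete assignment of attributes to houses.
Solution:

House | Color | Drink | Team | Profession
-----------------------------------------
  1   | blue | juice | Epsilon | lawyer
  2   | yellow | water | Delta | artist
  3   | red | tea | Gamma | doctor
  4   | white | coffee | Beta | teacher
  5   | green | milk | Alpha | engineer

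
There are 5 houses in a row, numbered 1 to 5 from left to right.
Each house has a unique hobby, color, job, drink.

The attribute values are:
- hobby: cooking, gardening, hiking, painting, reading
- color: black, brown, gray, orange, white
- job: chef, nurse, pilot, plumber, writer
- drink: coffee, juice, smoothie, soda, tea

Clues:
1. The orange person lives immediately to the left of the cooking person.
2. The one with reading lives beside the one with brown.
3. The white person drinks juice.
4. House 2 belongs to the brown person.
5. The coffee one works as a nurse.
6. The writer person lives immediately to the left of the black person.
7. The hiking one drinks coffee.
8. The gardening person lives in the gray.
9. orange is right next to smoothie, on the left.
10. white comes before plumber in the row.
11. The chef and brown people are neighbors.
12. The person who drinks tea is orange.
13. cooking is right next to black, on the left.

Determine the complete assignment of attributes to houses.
Solution:

House | Hobby | Color | Job | Drink
-----------------------------------
  1   | reading | orange | chef | tea
  2   | cooking | brown | writer | smoothie
  3   | hiking | black | nurse | coffee
  4   | painting | white | pilot | juice
  5   | gardening | gray | plumber | soda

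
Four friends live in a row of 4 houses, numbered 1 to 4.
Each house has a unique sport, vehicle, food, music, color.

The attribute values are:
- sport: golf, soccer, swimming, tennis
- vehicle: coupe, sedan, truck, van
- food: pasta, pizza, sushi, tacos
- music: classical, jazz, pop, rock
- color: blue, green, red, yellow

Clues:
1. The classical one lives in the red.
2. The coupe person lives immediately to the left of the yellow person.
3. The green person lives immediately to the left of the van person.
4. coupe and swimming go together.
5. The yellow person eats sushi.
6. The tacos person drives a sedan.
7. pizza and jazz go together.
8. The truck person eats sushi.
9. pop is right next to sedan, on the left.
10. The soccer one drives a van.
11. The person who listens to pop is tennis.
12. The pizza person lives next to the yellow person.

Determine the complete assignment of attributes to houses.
Solution:

House | Sport | Vehicle | Food | Music | Color
----------------------------------------------
  1   | swimming | coupe | pizza | jazz | blue
  2   | tennis | truck | sushi | pop | yellow
  3   | golf | sedan | tacos | rock | green
  4   | soccer | van | pasta | classical | red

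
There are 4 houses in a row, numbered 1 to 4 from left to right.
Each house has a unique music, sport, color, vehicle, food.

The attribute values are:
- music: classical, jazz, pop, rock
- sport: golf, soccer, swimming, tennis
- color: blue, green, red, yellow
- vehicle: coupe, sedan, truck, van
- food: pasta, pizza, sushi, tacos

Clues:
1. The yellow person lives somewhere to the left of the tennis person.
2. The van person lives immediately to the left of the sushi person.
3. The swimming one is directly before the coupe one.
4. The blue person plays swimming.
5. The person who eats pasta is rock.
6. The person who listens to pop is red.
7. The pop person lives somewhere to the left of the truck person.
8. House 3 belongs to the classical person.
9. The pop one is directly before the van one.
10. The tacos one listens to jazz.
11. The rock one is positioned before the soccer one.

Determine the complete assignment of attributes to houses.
Solution:

House | Music | Sport | Color | Vehicle | Food
----------------------------------------------
  1   | pop | golf | red | sedan | pizza
  2   | rock | swimming | blue | van | pasta
  3   | classical | soccer | yellow | coupe | sushi
  4   | jazz | tennis | green | truck | tacos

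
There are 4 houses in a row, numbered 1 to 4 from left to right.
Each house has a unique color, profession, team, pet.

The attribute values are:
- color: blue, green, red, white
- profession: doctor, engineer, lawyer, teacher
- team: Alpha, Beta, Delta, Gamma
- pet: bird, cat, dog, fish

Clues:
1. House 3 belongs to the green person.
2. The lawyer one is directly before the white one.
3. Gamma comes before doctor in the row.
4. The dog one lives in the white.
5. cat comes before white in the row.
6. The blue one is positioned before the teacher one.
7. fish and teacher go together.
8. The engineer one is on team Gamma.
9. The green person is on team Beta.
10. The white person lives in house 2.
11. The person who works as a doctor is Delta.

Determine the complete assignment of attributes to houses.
Solution:

House | Color | Profession | Team | Pet
---------------------------------------
  1   | blue | lawyer | Alpha | cat
  2   | white | engineer | Gamma | dog
  3   | green | teacher | Beta | fish
  4   | red | doctor | Delta | bird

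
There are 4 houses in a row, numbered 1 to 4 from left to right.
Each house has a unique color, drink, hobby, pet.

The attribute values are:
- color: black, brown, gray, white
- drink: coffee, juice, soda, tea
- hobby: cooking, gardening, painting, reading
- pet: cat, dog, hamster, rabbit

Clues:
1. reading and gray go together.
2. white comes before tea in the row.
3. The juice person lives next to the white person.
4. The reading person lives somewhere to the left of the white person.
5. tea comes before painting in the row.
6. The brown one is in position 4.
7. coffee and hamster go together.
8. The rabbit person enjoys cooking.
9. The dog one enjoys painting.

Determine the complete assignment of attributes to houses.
Solution:

House | Color | Drink | Hobby | Pet
-----------------------------------
  1   | gray | juice | reading | cat
  2   | white | coffee | gardening | hamster
  3   | black | tea | cooking | rabbit
  4   | brown | soda | painting | dog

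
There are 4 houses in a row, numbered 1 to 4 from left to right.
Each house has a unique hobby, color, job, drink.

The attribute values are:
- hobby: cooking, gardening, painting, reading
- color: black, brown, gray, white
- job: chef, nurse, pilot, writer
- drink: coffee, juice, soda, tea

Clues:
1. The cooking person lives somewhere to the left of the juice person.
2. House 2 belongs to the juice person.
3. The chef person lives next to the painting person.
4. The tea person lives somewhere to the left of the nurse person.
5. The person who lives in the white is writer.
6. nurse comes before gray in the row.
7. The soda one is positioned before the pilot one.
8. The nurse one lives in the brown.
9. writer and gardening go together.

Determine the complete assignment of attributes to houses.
Solution:

House | Hobby | Color | Job | Drink
-----------------------------------
  1   | cooking | black | chef | tea
  2   | painting | brown | nurse | juice
  3   | gardening | white | writer | soda
  4   | reading | gray | pilot | coffee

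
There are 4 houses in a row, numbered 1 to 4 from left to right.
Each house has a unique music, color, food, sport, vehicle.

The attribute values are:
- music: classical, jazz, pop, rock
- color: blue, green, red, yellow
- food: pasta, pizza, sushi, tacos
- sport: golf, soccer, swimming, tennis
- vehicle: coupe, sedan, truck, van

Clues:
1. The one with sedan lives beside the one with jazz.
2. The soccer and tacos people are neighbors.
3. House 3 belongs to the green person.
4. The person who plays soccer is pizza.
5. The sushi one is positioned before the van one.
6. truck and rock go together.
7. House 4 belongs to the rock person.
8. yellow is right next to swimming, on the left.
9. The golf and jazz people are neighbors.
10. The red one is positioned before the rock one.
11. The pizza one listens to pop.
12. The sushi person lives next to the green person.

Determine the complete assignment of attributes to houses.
Solution:

House | Music | Color | Food | Sport | Vehicle
----------------------------------------------
  1   | classical | yellow | pasta | golf | sedan
  2   | jazz | red | sushi | swimming | coupe
  3   | pop | green | pizza | soccer | van
  4   | rock | blue | tacos | tennis | truck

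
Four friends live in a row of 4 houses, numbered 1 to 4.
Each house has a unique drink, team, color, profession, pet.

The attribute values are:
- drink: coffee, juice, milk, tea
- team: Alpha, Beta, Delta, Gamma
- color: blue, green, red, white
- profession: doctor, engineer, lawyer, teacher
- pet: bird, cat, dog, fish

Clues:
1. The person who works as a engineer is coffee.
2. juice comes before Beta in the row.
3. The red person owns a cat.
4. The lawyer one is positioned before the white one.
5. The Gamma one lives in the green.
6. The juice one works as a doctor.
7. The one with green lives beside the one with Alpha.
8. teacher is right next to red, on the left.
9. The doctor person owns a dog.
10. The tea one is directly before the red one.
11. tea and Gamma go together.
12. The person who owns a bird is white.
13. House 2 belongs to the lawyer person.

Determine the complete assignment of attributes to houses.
Solution:

House | Drink | Team | Color | Profession | Pet
-----------------------------------------------
  1   | tea | Gamma | green | teacher | fish
  2   | milk | Alpha | red | lawyer | cat
  3   | juice | Delta | blue | doctor | dog
  4   | coffee | Beta | white | engineer | bird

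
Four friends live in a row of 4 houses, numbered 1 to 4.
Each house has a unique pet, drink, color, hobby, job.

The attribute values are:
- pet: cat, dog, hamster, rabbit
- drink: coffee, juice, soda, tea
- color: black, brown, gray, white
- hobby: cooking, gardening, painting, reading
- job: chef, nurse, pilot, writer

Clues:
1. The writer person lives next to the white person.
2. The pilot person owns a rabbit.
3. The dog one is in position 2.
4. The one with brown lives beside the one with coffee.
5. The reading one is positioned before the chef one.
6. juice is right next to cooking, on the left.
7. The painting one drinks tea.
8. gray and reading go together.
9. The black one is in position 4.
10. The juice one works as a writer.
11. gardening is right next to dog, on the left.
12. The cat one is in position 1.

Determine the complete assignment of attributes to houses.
Solution:

House | Pet | Drink | Color | Hobby | Job
-----------------------------------------
  1   | cat | juice | brown | gardening | writer
  2   | dog | coffee | white | cooking | nurse
  3   | rabbit | soda | gray | reading | pilot
  4   | hamster | tea | black | painting | chef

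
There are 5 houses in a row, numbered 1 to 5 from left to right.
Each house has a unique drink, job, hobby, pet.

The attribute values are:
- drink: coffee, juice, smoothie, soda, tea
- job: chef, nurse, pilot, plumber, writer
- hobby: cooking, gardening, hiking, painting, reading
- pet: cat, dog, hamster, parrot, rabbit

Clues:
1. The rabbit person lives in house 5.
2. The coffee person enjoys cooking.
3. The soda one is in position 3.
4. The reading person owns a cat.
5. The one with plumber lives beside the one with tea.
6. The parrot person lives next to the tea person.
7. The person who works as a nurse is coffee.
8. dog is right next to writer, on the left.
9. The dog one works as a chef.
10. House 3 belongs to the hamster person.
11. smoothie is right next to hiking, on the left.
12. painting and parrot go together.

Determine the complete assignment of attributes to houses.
Solution:

House | Drink | Job | Hobby | Pet
---------------------------------
  1   | smoothie | plumber | painting | parrot
  2   | tea | chef | hiking | dog
  3   | soda | writer | gardening | hamster
  4   | juice | pilot | reading | cat
  5   | coffee | nurse | cooking | rabbit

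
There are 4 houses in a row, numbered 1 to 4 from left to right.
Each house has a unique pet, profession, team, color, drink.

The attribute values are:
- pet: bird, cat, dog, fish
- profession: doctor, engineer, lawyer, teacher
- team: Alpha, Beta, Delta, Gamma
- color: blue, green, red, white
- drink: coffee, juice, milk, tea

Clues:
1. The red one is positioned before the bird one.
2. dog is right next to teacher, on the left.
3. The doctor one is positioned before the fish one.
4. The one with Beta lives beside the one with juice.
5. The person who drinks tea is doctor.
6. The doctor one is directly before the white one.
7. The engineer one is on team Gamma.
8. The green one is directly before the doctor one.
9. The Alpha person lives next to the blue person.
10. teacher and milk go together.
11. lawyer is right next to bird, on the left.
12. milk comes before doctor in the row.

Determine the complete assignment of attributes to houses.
Solution:

House | Pet | Profession | Team | Color | Drink
-----------------------------------------------
  1   | dog | lawyer | Delta | red | coffee
  2   | bird | teacher | Alpha | green | milk
  3   | cat | doctor | Beta | blue | tea
  4   | fish | engineer | Gamma | white | juice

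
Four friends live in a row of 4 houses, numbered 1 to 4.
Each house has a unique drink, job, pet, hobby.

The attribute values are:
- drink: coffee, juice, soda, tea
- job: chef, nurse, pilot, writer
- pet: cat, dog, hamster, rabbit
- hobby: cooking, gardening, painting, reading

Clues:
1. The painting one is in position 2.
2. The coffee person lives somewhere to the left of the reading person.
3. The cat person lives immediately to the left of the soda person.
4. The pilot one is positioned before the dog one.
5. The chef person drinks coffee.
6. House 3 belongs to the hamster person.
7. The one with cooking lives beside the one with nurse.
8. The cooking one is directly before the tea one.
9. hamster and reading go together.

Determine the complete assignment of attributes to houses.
Solution:

House | Drink | Job | Pet | Hobby
---------------------------------
  1   | coffee | chef | rabbit | cooking
  2   | tea | nurse | cat | painting
  3   | soda | pilot | hamster | reading
  4   | juice | writer | dog | gardening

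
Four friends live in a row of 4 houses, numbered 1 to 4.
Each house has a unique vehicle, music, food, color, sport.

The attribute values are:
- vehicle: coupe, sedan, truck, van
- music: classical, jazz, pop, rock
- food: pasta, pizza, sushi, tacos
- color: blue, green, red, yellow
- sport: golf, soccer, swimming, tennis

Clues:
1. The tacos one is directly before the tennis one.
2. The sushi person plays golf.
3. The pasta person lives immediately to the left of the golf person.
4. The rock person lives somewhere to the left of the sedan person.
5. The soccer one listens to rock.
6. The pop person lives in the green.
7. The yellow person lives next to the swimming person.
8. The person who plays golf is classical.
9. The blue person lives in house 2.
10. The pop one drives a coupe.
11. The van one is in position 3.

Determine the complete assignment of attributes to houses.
Solution:

House | Vehicle | Music | Food | Color | Sport
----------------------------------------------
  1   | truck | rock | tacos | red | soccer
  2   | sedan | jazz | pasta | blue | tennis
  3   | van | classical | sushi | yellow | golf
  4   | coupe | pop | pizza | green | swimming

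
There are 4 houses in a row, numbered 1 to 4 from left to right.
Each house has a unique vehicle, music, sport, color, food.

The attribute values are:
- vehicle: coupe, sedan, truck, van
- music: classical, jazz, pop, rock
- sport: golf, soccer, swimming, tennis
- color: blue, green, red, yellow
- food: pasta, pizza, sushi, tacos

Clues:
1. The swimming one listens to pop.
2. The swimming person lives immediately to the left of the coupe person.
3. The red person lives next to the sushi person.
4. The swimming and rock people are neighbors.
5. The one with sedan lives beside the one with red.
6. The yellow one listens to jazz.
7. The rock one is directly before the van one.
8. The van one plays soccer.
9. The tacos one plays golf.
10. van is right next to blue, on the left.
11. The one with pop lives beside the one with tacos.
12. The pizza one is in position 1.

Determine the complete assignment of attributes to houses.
Solution:

House | Vehicle | Music | Sport | Color | Food
----------------------------------------------
  1   | sedan | pop | swimming | green | pizza
  2   | coupe | rock | golf | red | tacos
  3   | van | jazz | soccer | yellow | sushi
  4   | truck | classical | tennis | blue | pasta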